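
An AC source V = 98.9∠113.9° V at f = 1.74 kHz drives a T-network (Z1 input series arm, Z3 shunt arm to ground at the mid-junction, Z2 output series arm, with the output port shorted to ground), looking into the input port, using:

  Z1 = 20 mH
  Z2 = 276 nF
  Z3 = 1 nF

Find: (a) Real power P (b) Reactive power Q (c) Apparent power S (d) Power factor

Step 1 — Angular frequency: ω = 2π·f = 2π·1740 = 1.093e+04 rad/s.
Step 2 — Component impedances:
  Z1: Z = jωL = j·1.093e+04·0.02 = 0 + j218.7 Ω
  Z2: Z = 1/(jωC) = -j/(ω·C) = 0 - j331.4 Ω
  Z3: Z = 1/(jωC) = -j/(ω·C) = 0 - j9.147e+04 Ω
Step 3 — With the output port shorted to ground, the output series arm Z2 runs from the junction to ground; the shunt arm Z3 also runs from the junction to ground. They appear in parallel: Z3 || Z2 = 0 - j330.2 Ω.
Step 4 — Series with input arm Z1: Z_in = Z1 + (Z3 || Z2) = 0 - j111.6 Ω = 111.6∠-90.0° Ω.
Step 5 — Source phasor: V = 98.9∠113.9° V = -40.07 + j90.42 V.
Step 6 — Current: I = V / Z = -0.8105 - j0.3592 A = 0.8866∠-156.1° A.
Step 7 — Complex power: S = V·I* = 0 - j87.68 VA.
Step 8 — Real power: P = Re(S) = 0 W.
Step 9 — Reactive power: Q = Im(S) = -87.68 VAR.
Step 10 — Apparent power: |S| = 87.68 VA.
Step 11 — Power factor: PF = P/|S| = 0 (leading).

(a) P = 0 W  (b) Q = -87.68 VAR  (c) S = 87.68 VA  (d) PF = 0 (leading)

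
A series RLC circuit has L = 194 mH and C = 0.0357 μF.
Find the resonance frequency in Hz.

Step 1 — Resonance condition Im(Z)=0 gives ω₀ = 1/√(LC).
Step 2 — ω₀ = 1/√(0.194·3.57e-08) = 1.202e+04 rad/s.
Step 3 — f₀ = ω₀/(2π) = 1912 Hz.

f₀ = 1912 Hz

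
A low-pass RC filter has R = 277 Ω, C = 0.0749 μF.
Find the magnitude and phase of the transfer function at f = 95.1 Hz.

Step 1 — Angular frequency: ω = 2π·95.1 = 597.5 rad/s.
Step 2 — Transfer function: H(jω) = 1/(1 + jωRC).
Step 3 — Denominator: 1 + jωRC = 1 + j·597.5·277·7.49e-08 = 1 + j0.0124.
Step 4 — H = 0.9998 - j0.0124.
Step 5 — Magnitude: |H| = 0.9999 (-0.0 dB); phase: φ = -0.7°.

|H| = 0.9999 (-0.0 dB), φ = -0.7°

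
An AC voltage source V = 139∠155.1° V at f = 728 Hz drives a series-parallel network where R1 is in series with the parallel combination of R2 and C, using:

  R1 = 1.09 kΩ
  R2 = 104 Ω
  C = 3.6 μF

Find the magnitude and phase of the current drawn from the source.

Step 1 — Angular frequency: ω = 2π·f = 2π·728 = 4574 rad/s.
Step 2 — Component impedances:
  R1: Z = R = 1090 Ω
  R2: Z = R = 104 Ω
  C: Z = 1/(jωC) = -j/(ω·C) = 0 - j60.73 Ω
Step 3 — Parallel branch: R2 || C = 1/(1/R2 + 1/C) = 26.44 - j45.29 Ω.
Step 4 — Series with R1: Z_total = R1 + (R2 || C) = 1116 - j45.29 Ω = 1117∠-2.3° Ω.
Step 5 — Source phasor: V = 139∠155.1° V = -126.1 + j58.52 V.
Step 6 — Ohm's law: I = V / Z_total = (-126.1 + j58.52) / (1116 - j45.29) = -0.1149 + j0.04776 A.
Step 7 — Convert to polar: |I| = 0.1244 A, ∠I = 157.4°.

I = 0.1244∠157.4° A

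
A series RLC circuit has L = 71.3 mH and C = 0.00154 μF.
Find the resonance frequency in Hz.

Step 1 — Resonance condition Im(Z)=0 gives ω₀ = 1/√(LC).
Step 2 — ω₀ = 1/√(0.0713·1.54e-09) = 9.543e+04 rad/s.
Step 3 — f₀ = ω₀/(2π) = 1.519e+04 Hz.

f₀ = 1.519e+04 Hz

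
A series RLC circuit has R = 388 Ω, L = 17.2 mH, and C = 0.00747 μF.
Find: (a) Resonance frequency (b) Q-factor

Step 1 — Resonance condition Im(Z)=0 gives ω₀ = 1/√(LC).
Step 2 — ω₀ = 1/√(0.0172·7.47e-09) = 8.822e+04 rad/s.
Step 3 — f₀ = ω₀/(2π) = 1.404e+04 Hz.
Step 4 — Series Q: Q = ω₀L/R = 8.822e+04·0.0172/388 = 3.911.

(a) f₀ = 1.404e+04 Hz  (b) Q = 3.911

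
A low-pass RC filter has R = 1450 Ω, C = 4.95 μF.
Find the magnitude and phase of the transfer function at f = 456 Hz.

Step 1 — Angular frequency: ω = 2π·456 = 2865 rad/s.
Step 2 — Transfer function: H(jω) = 1/(1 + jωRC).
Step 3 — Denominator: 1 + jωRC = 1 + j·2865·1450·4.95e-06 = 1 + j20.56.
Step 4 — H = 0.002359 - j0.04851.
Step 5 — Magnitude: |H| = 0.04857 (-26.3 dB); phase: φ = -87.2°.

|H| = 0.04857 (-26.3 dB), φ = -87.2°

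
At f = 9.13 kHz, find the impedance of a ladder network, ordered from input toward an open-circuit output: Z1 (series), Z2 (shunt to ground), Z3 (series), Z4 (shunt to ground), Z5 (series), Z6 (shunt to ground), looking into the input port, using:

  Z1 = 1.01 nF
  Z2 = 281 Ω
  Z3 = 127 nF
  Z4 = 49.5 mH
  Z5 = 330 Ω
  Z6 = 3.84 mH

Step 1 — Angular frequency: ω = 2π·f = 2π·9130 = 5.737e+04 rad/s.
Step 2 — Component impedances:
  Z1: Z = 1/(jωC) = -j/(ω·C) = 0 - j1.726e+04 Ω
  Z2: Z = R = 281 Ω
  Z3: Z = 1/(jωC) = -j/(ω·C) = 0 - j137.3 Ω
  Z4: Z = jωL = j·5.737e+04·0.0495 = 0 + j2840 Ω
  Z5: Z = R = 330 Ω
  Z6: Z = jωL = j·5.737e+04·0.00384 = 0 + j220.3 Ω
Step 3 — Ladder network (open output): work backward from the far end, alternating series and parallel combinations. Z_in = 144.6 - j1.724e+04 Ω = 1.724e+04∠-89.5° Ω.

Z = 144.6 - j1.724e+04 Ω = 1.724e+04∠-89.5° Ω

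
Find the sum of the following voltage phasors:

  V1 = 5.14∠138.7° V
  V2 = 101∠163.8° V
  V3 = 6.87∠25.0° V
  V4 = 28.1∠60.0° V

Step 1 — Convert each phasor to rectangular form:
  V1 = 5.14·(cos(138.7°) + j·sin(138.7°)) = -3.861 + j3.392 V
  V2 = 101·(cos(163.8°) + j·sin(163.8°)) = -96.99 + j28.18 V
  V3 = 6.87·(cos(25.0°) + j·sin(25.0°)) = 6.226 + j2.903 V
  V4 = 28.1·(cos(60.0°) + j·sin(60.0°)) = 14.05 + j24.34 V
Step 2 — Sum components: V_total = -80.57 + j58.81 V.
Step 3 — Convert to polar: |V_total| = 99.75 V, ∠V_total = 143.9°.

V_total = 99.75∠143.9° V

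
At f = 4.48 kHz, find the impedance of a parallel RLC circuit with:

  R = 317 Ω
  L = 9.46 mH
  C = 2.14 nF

Step 1 — Angular frequency: ω = 2π·f = 2π·4480 = 2.815e+04 rad/s.
Step 2 — Component impedances:
  R: Z = R = 317 Ω
  L: Z = jωL = j·2.815e+04·0.00946 = 0 + j266.3 Ω
  C: Z = 1/(jωC) = -j/(ω·C) = 0 - j1.66e+04 Ω
Step 3 — Parallel combination: 1/Z_total = 1/R + 1/L + 1/C; Z_total = 133.6 + j156.5 Ω = 205.8∠49.5° Ω.

Z = 133.6 + j156.5 Ω = 205.8∠49.5° Ω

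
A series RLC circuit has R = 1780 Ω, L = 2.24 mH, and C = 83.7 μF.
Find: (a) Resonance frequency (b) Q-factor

Step 1 — Resonance condition Im(Z)=0 gives ω₀ = 1/√(LC).
Step 2 — ω₀ = 1/√(0.00224·8.37e-05) = 2309 rad/s.
Step 3 — f₀ = ω₀/(2π) = 367.6 Hz.
Step 4 — Series Q: Q = ω₀L/R = 2309·0.00224/1780 = 0.002906.

(a) f₀ = 367.6 Hz  (b) Q = 0.002906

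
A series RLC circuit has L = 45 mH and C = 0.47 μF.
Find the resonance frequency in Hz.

Step 1 — Resonance condition Im(Z)=0 gives ω₀ = 1/√(LC).
Step 2 — ω₀ = 1/√(0.045·4.7e-07) = 6876 rad/s.
Step 3 — f₀ = ω₀/(2π) = 1094 Hz.

f₀ = 1094 Hz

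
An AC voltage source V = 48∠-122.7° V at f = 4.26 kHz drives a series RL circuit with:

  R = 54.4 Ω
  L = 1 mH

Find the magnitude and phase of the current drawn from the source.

Step 1 — Angular frequency: ω = 2π·f = 2π·4260 = 2.677e+04 rad/s.
Step 2 — Component impedances:
  R: Z = R = 54.4 Ω
  L: Z = jωL = j·2.677e+04·0.001 = 0 + j26.77 Ω
Step 3 — Series combination: Z_total = R + L = 54.4 + j26.77 Ω = 60.63∠26.2° Ω.
Step 4 — Source phasor: V = 48∠-122.7° V = -25.93 - j40.39 V.
Step 5 — Ohm's law: I = V / Z_total = (-25.93 - j40.39) / (54.4 + j26.77) = -0.6779 - j0.409 A.
Step 6 — Convert to polar: |I| = 0.7917 A, ∠I = -148.9°.

I = 0.7917∠-148.9° A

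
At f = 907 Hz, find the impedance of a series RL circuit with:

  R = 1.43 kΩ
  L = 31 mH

Step 1 — Angular frequency: ω = 2π·f = 2π·907 = 5699 rad/s.
Step 2 — Component impedances:
  R: Z = R = 1430 Ω
  L: Z = jωL = j·5699·0.031 = 0 + j176.7 Ω
Step 3 — Series combination: Z_total = R + L = 1430 + j176.7 Ω = 1441∠7.0° Ω.

Z = 1430 + j176.7 Ω = 1441∠7.0° Ω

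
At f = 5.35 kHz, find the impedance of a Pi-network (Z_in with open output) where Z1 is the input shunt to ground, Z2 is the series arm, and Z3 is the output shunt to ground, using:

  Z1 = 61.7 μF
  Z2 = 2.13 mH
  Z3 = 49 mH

Step 1 — Angular frequency: ω = 2π·f = 2π·5350 = 3.362e+04 rad/s.
Step 2 — Component impedances:
  Z1: Z = 1/(jωC) = -j/(ω·C) = 0 - j0.4821 Ω
  Z2: Z = jωL = j·3.362e+04·0.00213 = 0 + j71.6 Ω
  Z3: Z = jωL = j·3.362e+04·0.049 = 0 + j1647 Ω
Step 3 — With open output, the series arm Z2 and the output shunt Z3 appear in series to ground: Z2 + Z3 = 0 + j1719 Ω.
Step 4 — Parallel with input shunt Z1: Z_in = Z1 || (Z2 + Z3) = 0 - j0.4823 Ω = 0.4823∠-90.0° Ω.

Z = 0 - j0.4823 Ω = 0.4823∠-90.0° Ω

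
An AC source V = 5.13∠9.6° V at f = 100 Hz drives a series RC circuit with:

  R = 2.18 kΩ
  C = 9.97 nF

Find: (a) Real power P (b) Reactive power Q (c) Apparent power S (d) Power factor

Step 1 — Angular frequency: ω = 2π·f = 2π·100 = 628.3 rad/s.
Step 2 — Component impedances:
  R: Z = R = 2180 Ω
  C: Z = 1/(jωC) = -j/(ω·C) = 0 - j1.596e+05 Ω
Step 3 — Series combination: Z_total = R + C = 2180 - j1.596e+05 Ω = 1.596e+05∠-89.2° Ω.
Step 4 — Source phasor: V = 5.13∠9.6° V = 5.058 + j0.8555 V.
Step 5 — Current: I = V / Z = -4.926e-06 + j3.175e-05 A = 3.213e-05∠98.8° A.
Step 6 — Complex power: S = V·I* = 2.251e-06 - j0.0001648 VA.
Step 7 — Real power: P = Re(S) = 2.251e-06 W.
Step 8 — Reactive power: Q = Im(S) = -0.0001648 VAR.
Step 9 — Apparent power: |S| = 0.0001648 VA.
Step 10 — Power factor: PF = P/|S| = 0.01365 (leading).

(a) P = 2.251e-06 W  (b) Q = -0.0001648 VAR  (c) S = 0.0001648 VA  (d) PF = 0.01365 (leading)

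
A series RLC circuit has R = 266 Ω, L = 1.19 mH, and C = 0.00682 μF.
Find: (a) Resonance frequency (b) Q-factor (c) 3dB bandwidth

Step 1 — Resonance: ω₀ = 1/√(LC) = 1/√(0.00119·6.82e-09) = 3.51e+05 rad/s.
Step 2 — f₀ = ω₀/(2π) = 5.587e+04 Hz.
Step 3 — Series Q: Q = ω₀L/R = 3.51e+05·0.00119/266 = 1.57.
Step 4 — Bandwidth: Δω = ω₀/Q = 2.235e+05 rad/s; BW = Δω/(2π) = 3.558e+04 Hz.

(a) f₀ = 5.587e+04 Hz  (b) Q = 1.57  (c) BW = 3.558e+04 Hz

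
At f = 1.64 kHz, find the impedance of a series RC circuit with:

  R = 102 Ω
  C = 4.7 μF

Step 1 — Angular frequency: ω = 2π·f = 2π·1640 = 1.03e+04 rad/s.
Step 2 — Component impedances:
  R: Z = R = 102 Ω
  C: Z = 1/(jωC) = -j/(ω·C) = 0 - j20.65 Ω
Step 3 — Series combination: Z_total = R + C = 102 - j20.65 Ω = 104.1∠-11.4° Ω.

Z = 102 - j20.65 Ω = 104.1∠-11.4° Ω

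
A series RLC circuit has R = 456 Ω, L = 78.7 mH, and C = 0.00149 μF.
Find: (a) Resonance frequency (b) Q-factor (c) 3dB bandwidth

Step 1 — Resonance condition Im(Z)=0 gives ω₀ = 1/√(LC).
Step 2 — ω₀ = 1/√(0.0787·1.49e-09) = 9.235e+04 rad/s.
Step 3 — f₀ = ω₀/(2π) = 1.47e+04 Hz.
Step 4 — Series Q: Q = ω₀L/R = 9.235e+04·0.0787/456 = 15.94.
Step 5 — 3dB bandwidth: Δω = ω₀/Q = 5794 rad/s; BW = Δω/(2π) = 922.2 Hz.

(a) f₀ = 1.47e+04 Hz  (b) Q = 15.94  (c) BW = 922.2 Hz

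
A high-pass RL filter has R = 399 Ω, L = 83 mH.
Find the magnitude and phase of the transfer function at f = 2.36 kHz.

Step 1 — Angular frequency: ω = 2π·2360 = 1.483e+04 rad/s.
Step 2 — Transfer function: H(jω) = jωL/(R + jωL).
Step 3 — Numerator jωL = j·1231; denominator R + jωL = 399 + j1231.
Step 4 — H = 0.9049 + j0.2934.
Step 5 — Magnitude: |H| = 0.9513 (-0.4 dB); phase: φ = 18.0°.

|H| = 0.9513 (-0.4 dB), φ = 18.0°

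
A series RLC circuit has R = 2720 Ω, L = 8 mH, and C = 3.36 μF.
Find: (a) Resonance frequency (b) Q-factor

Step 1 — Resonance condition Im(Z)=0 gives ω₀ = 1/√(LC).
Step 2 — ω₀ = 1/√(0.008·3.36e-06) = 6099 rad/s.
Step 3 — f₀ = ω₀/(2π) = 970.7 Hz.
Step 4 — Series Q: Q = ω₀L/R = 6099·0.008/2720 = 0.01794.

(a) f₀ = 970.7 Hz  (b) Q = 0.01794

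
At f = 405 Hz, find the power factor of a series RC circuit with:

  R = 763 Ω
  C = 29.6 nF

Step 1 — Angular frequency: ω = 2π·f = 2π·405 = 2545 rad/s.
Step 2 — Component impedances:
  R: Z = R = 763 Ω
  C: Z = 1/(jωC) = -j/(ω·C) = 0 - j1.328e+04 Ω
Step 3 — Series combination: Z_total = R + C = 763 - j1.328e+04 Ω = 1.33e+04∠-86.7° Ω.
Step 4 — Power factor: PF = cos(φ) = Re(Z)/|Z| = 763/13298 = 0.05738.
Step 5 — Type: Im(Z) = -1.328e+04 ⇒ leading (phase φ = -86.7°).

PF = 0.05738 (leading, φ = -86.7°)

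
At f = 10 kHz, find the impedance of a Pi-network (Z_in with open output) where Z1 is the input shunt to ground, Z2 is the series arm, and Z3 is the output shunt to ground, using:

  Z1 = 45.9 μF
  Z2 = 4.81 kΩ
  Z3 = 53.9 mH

Step 1 — Angular frequency: ω = 2π·f = 2π·1e+04 = 6.283e+04 rad/s.
Step 2 — Component impedances:
  Z1: Z = 1/(jωC) = -j/(ω·C) = 0 - j0.3467 Ω
  Z2: Z = R = 4810 Ω
  Z3: Z = jωL = j·6.283e+04·0.0539 = 0 + j3387 Ω
Step 3 — With open output, the series arm Z2 and the output shunt Z3 appear in series to ground: Z2 + Z3 = 4810 + j3387 Ω.
Step 4 — Parallel with input shunt Z1: Z_in = Z1 || (Z2 + Z3) = 1.671e-05 - j0.3468 Ω = 0.3468∠-90.0° Ω.

Z = 1.671e-05 - j0.3468 Ω = 0.3468∠-90.0° Ω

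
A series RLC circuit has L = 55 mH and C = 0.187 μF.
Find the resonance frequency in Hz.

Step 1 — Resonance condition Im(Z)=0 gives ω₀ = 1/√(LC).
Step 2 — ω₀ = 1/√(0.055·1.87e-07) = 9860 rad/s.
Step 3 — f₀ = ω₀/(2π) = 1569 Hz.

f₀ = 1569 Hz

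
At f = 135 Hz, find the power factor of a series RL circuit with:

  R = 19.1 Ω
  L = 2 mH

Step 1 — Angular frequency: ω = 2π·f = 2π·135 = 848.2 rad/s.
Step 2 — Component impedances:
  R: Z = R = 19.1 Ω
  L: Z = jωL = j·848.2·0.002 = 0 + j1.696 Ω
Step 3 — Series combination: Z_total = R + L = 19.1 + j1.696 Ω = 19.18∠5.1° Ω.
Step 4 — Power factor: PF = cos(φ) = Re(Z)/|Z| = 19.1/19.175 = 0.9961.
Step 5 — Type: Im(Z) = 1.696 ⇒ lagging (phase φ = 5.1°).

PF = 0.9961 (lagging, φ = 5.1°)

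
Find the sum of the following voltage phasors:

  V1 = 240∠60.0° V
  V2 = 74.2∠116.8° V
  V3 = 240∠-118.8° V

Step 1 — Convert each phasor to rectangular form:
  V1 = 240·(cos(60.0°) + j·sin(60.0°)) = 120 + j207.8 V
  V2 = 74.2·(cos(116.8°) + j·sin(116.8°)) = -33.46 + j66.23 V
  V3 = 240·(cos(-118.8°) + j·sin(-118.8°)) = -115.6 - j210.3 V
Step 2 — Sum components: V_total = -29.08 + j63.76 V.
Step 3 — Convert to polar: |V_total| = 70.08 V, ∠V_total = 114.5°.

V_total = 70.08∠114.5° V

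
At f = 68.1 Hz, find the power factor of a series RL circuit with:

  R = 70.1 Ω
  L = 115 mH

Step 1 — Angular frequency: ω = 2π·f = 2π·68.1 = 427.9 rad/s.
Step 2 — Component impedances:
  R: Z = R = 70.1 Ω
  L: Z = jωL = j·427.9·0.115 = 0 + j49.21 Ω
Step 3 — Series combination: Z_total = R + L = 70.1 + j49.21 Ω = 85.65∠35.1° Ω.
Step 4 — Power factor: PF = cos(φ) = Re(Z)/|Z| = 70.1/85.646 = 0.8185.
Step 5 — Type: Im(Z) = 49.21 ⇒ lagging (phase φ = 35.1°).

PF = 0.8185 (lagging, φ = 35.1°)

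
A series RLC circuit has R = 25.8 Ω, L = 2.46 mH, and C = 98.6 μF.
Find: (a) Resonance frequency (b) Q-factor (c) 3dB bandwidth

Step 1 — Resonance condition Im(Z)=0 gives ω₀ = 1/√(LC).
Step 2 — ω₀ = 1/√(0.00246·9.86e-05) = 2030 rad/s.
Step 3 — f₀ = ω₀/(2π) = 323.2 Hz.
Step 4 — Series Q: Q = ω₀L/R = 2030·0.00246/25.8 = 0.1936.
Step 5 — 3dB bandwidth: Δω = ω₀/Q = 1.049e+04 rad/s; BW = Δω/(2π) = 1669 Hz.

(a) f₀ = 323.2 Hz  (b) Q = 0.1936  (c) BW = 1669 Hz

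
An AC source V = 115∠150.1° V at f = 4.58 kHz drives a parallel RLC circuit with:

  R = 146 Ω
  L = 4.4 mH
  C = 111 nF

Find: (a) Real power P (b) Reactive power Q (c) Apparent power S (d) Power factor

Step 1 — Angular frequency: ω = 2π·f = 2π·4580 = 2.878e+04 rad/s.
Step 2 — Component impedances:
  R: Z = R = 146 Ω
  L: Z = jωL = j·2.878e+04·0.0044 = 0 + j126.6 Ω
  C: Z = 1/(jωC) = -j/(ω·C) = 0 - j313.1 Ω
Step 3 — Parallel combination: 1/Z_total = 1/R + 1/L + 1/C; Z_total = 99.21 + j68.13 Ω = 120.4∠34.5° Ω.
Step 4 — Source phasor: V = 115∠150.1° V = -99.69 + j57.33 V.
Step 5 — Current: I = V / Z = -0.4132 + j0.8615 A = 0.9555∠115.6° A.
Step 6 — Complex power: S = V·I* = 90.58 + j62.2 VA.
Step 7 — Real power: P = Re(S) = 90.58 W.
Step 8 — Reactive power: Q = Im(S) = 62.2 VAR.
Step 9 — Apparent power: |S| = 109.9 VA.
Step 10 — Power factor: PF = P/|S| = 0.8243 (lagging).

(a) P = 90.58 W  (b) Q = 62.2 VAR  (c) S = 109.9 VA  (d) PF = 0.8243 (lagging)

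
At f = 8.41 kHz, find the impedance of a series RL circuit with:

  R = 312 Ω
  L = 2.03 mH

Step 1 — Angular frequency: ω = 2π·f = 2π·8410 = 5.284e+04 rad/s.
Step 2 — Component impedances:
  R: Z = R = 312 Ω
  L: Z = jωL = j·5.284e+04·0.00203 = 0 + j107.3 Ω
Step 3 — Series combination: Z_total = R + L = 312 + j107.3 Ω = 329.9∠19.0° Ω.

Z = 312 + j107.3 Ω = 329.9∠19.0° Ω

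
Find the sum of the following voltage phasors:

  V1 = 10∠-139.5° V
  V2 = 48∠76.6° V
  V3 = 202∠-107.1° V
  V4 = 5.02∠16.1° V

Step 1 — Convert each phasor to rectangular form:
  V1 = 10·(cos(-139.5°) + j·sin(-139.5°)) = -7.604 - j6.494 V
  V2 = 48·(cos(76.6°) + j·sin(76.6°)) = 11.12 + j46.69 V
  V3 = 202·(cos(-107.1°) + j·sin(-107.1°)) = -59.4 - j193.1 V
  V4 = 5.02·(cos(16.1°) + j·sin(16.1°)) = 4.823 + j1.392 V
Step 2 — Sum components: V_total = -51.05 - j151.5 V.
Step 3 — Convert to polar: |V_total| = 159.9 V, ∠V_total = -108.6°.

V_total = 159.9∠-108.6° V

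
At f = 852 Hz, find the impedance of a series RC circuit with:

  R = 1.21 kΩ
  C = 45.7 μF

Step 1 — Angular frequency: ω = 2π·f = 2π·852 = 5353 rad/s.
Step 2 — Component impedances:
  R: Z = R = 1210 Ω
  C: Z = 1/(jωC) = -j/(ω·C) = 0 - j4.088 Ω
Step 3 — Series combination: Z_total = R + C = 1210 - j4.088 Ω = 1210∠-0.2° Ω.

Z = 1210 - j4.088 Ω = 1210∠-0.2° Ω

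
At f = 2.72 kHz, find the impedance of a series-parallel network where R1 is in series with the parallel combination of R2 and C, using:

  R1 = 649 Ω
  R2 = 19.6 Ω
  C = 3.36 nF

Step 1 — Angular frequency: ω = 2π·f = 2π·2720 = 1.709e+04 rad/s.
Step 2 — Component impedances:
  R1: Z = R = 649 Ω
  R2: Z = R = 19.6 Ω
  C: Z = 1/(jωC) = -j/(ω·C) = 0 - j1.741e+04 Ω
Step 3 — Parallel branch: R2 || C = 1/(1/R2 + 1/C) = 19.6 - j0.02206 Ω.
Step 4 — Series with R1: Z_total = R1 + (R2 || C) = 668.6 - j0.02206 Ω = 668.6∠-0.0° Ω.

Z = 668.6 - j0.02206 Ω = 668.6∠-0.0° Ω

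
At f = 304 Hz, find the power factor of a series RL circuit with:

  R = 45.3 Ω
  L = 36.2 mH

Step 1 — Angular frequency: ω = 2π·f = 2π·304 = 1910 rad/s.
Step 2 — Component impedances:
  R: Z = R = 45.3 Ω
  L: Z = jωL = j·1910·0.0362 = 0 + j69.15 Ω
Step 3 — Series combination: Z_total = R + L = 45.3 + j69.15 Ω = 82.66∠56.8° Ω.
Step 4 — Power factor: PF = cos(φ) = Re(Z)/|Z| = 45.3/82.66 = 0.548.
Step 5 — Type: Im(Z) = 69.15 ⇒ lagging (phase φ = 56.8°).

PF = 0.548 (lagging, φ = 56.8°)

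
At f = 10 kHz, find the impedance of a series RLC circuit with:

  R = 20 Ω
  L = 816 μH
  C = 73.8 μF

Step 1 — Angular frequency: ω = 2π·f = 2π·1e+04 = 6.283e+04 rad/s.
Step 2 — Component impedances:
  R: Z = R = 20 Ω
  L: Z = jωL = j·6.283e+04·0.000816 = 0 + j51.27 Ω
  C: Z = 1/(jωC) = -j/(ω·C) = 0 - j0.2157 Ω
Step 3 — Series combination: Z_total = R + L + C = 20 + j51.06 Ω = 54.83∠68.6° Ω.

Z = 20 + j51.06 Ω = 54.83∠68.6° Ω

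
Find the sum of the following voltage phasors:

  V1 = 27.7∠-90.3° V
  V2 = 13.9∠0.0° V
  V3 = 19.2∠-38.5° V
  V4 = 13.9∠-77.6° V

Step 1 — Convert each phasor to rectangular form:
  V1 = 27.7·(cos(-90.3°) + j·sin(-90.3°)) = -0.145 - j27.7 V
  V2 = 13.9·(cos(0.0°) + j·sin(0.0°)) = 13.9 V
  V3 = 19.2·(cos(-38.5°) + j·sin(-38.5°)) = 15.03 - j11.95 V
  V4 = 13.9·(cos(-77.6°) + j·sin(-77.6°)) = 2.985 - j13.58 V
Step 2 — Sum components: V_total = 31.77 - j53.23 V.
Step 3 — Convert to polar: |V_total| = 61.99 V, ∠V_total = -59.2°.

V_total = 61.99∠-59.2° V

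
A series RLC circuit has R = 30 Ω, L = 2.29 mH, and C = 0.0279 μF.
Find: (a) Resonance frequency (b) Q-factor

Step 1 — Resonance condition Im(Z)=0 gives ω₀ = 1/√(LC).
Step 2 — ω₀ = 1/√(0.00229·2.79e-08) = 1.251e+05 rad/s.
Step 3 — f₀ = ω₀/(2π) = 1.991e+04 Hz.
Step 4 — Series Q: Q = ω₀L/R = 1.251e+05·0.00229/30 = 9.55.

(a) f₀ = 1.991e+04 Hz  (b) Q = 9.55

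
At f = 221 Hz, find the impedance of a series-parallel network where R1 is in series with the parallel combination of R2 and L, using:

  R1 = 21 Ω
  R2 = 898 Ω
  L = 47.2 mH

Step 1 — Angular frequency: ω = 2π·f = 2π·221 = 1389 rad/s.
Step 2 — Component impedances:
  R1: Z = R = 21 Ω
  R2: Z = R = 898 Ω
  L: Z = jωL = j·1389·0.0472 = 0 + j65.54 Ω
Step 3 — Parallel branch: R2 || L = 1/(1/R2 + 1/L) = 4.758 + j65.19 Ω.
Step 4 — Series with R1: Z_total = R1 + (R2 || L) = 25.76 + j65.19 Ω = 70.1∠68.4° Ω.

Z = 25.76 + j65.19 Ω = 70.1∠68.4° Ω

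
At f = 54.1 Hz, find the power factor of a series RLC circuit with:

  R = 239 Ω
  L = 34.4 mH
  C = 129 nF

Step 1 — Angular frequency: ω = 2π·f = 2π·54.1 = 339.9 rad/s.
Step 2 — Component impedances:
  R: Z = R = 239 Ω
  L: Z = jωL = j·339.9·0.0344 = 0 + j11.69 Ω
  C: Z = 1/(jωC) = -j/(ω·C) = 0 - j2.281e+04 Ω
Step 3 — Series combination: Z_total = R + L + C = 239 - j2.279e+04 Ω = 2.279e+04∠-89.4° Ω.
Step 4 — Power factor: PF = cos(φ) = Re(Z)/|Z| = 239/22795 = 0.01048.
Step 5 — Type: Im(Z) = -2.279e+04 ⇒ leading (phase φ = -89.4°).

PF = 0.01048 (leading, φ = -89.4°)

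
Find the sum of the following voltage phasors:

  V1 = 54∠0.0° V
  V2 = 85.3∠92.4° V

Step 1 — Convert each phasor to rectangular form:
  V1 = 54·(cos(0.0°) + j·sin(0.0°)) = 54 V
  V2 = 85.3·(cos(92.4°) + j·sin(92.4°)) = -3.572 + j85.23 V
Step 2 — Sum components: V_total = 50.43 + j85.23 V.
Step 3 — Convert to polar: |V_total| = 99.03 V, ∠V_total = 59.4°.

V_total = 99.03∠59.4° V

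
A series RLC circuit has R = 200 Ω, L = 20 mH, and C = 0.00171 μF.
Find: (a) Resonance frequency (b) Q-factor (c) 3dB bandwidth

Step 1 — Resonance condition Im(Z)=0 gives ω₀ = 1/√(LC).
Step 2 — ω₀ = 1/√(0.02·1.71e-09) = 1.71e+05 rad/s.
Step 3 — f₀ = ω₀/(2π) = 2.721e+04 Hz.
Step 4 — Series Q: Q = ω₀L/R = 1.71e+05·0.02/200 = 17.1.
Step 5 — 3dB bandwidth: Δω = ω₀/Q = 1e+04 rad/s; BW = Δω/(2π) = 1592 Hz.

(a) f₀ = 2.721e+04 Hz  (b) Q = 17.1  (c) BW = 1592 Hz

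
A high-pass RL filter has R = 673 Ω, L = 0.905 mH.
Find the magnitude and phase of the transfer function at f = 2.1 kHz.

Step 1 — Angular frequency: ω = 2π·2100 = 1.319e+04 rad/s.
Step 2 — Transfer function: H(jω) = jωL/(R + jωL).
Step 3 — Numerator jωL = j·11.94; denominator R + jωL = 673 + j11.94.
Step 4 — H = 0.0003147 + j0.01774.
Step 5 — Magnitude: |H| = 0.01774 (-35.0 dB); phase: φ = 89.0°.

|H| = 0.01774 (-35.0 dB), φ = 89.0°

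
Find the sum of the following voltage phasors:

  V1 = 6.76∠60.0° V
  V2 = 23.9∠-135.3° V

Step 1 — Convert each phasor to rectangular form:
  V1 = 6.76·(cos(60.0°) + j·sin(60.0°)) = 3.38 + j5.854 V
  V2 = 23.9·(cos(-135.3°) + j·sin(-135.3°)) = -16.99 - j16.81 V
Step 2 — Sum components: V_total = -13.61 - j10.96 V.
Step 3 — Convert to polar: |V_total| = 17.47 V, ∠V_total = -141.2°.

V_total = 17.47∠-141.2° V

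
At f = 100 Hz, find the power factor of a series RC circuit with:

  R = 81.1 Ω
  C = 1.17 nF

Step 1 — Angular frequency: ω = 2π·f = 2π·100 = 628.3 rad/s.
Step 2 — Component impedances:
  R: Z = R = 81.1 Ω
  C: Z = 1/(jωC) = -j/(ω·C) = 0 - j1.36e+06 Ω
Step 3 — Series combination: Z_total = R + C = 81.1 - j1.36e+06 Ω = 1.36e+06∠-90.0° Ω.
Step 4 — Power factor: PF = cos(φ) = Re(Z)/|Z| = 81.1/1.3603e+06 = 5.962e-05.
Step 5 — Type: Im(Z) = -1.36e+06 ⇒ leading (phase φ = -90.0°).

PF = 5.962e-05 (leading, φ = -90.0°)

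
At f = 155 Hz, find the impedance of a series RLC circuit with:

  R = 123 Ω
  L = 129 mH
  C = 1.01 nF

Step 1 — Angular frequency: ω = 2π·f = 2π·155 = 973.9 rad/s.
Step 2 — Component impedances:
  R: Z = R = 123 Ω
  L: Z = jωL = j·973.9·0.129 = 0 + j125.6 Ω
  C: Z = 1/(jωC) = -j/(ω·C) = 0 - j1.017e+06 Ω
Step 3 — Series combination: Z_total = R + L + C = 123 - j1.017e+06 Ω = 1.017e+06∠-90.0° Ω.

Z = 123 - j1.017e+06 Ω = 1.017e+06∠-90.0° Ω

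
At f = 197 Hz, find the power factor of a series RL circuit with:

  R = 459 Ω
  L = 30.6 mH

Step 1 — Angular frequency: ω = 2π·f = 2π·197 = 1238 rad/s.
Step 2 — Component impedances:
  R: Z = R = 459 Ω
  L: Z = jωL = j·1238·0.0306 = 0 + j37.88 Ω
Step 3 — Series combination: Z_total = R + L = 459 + j37.88 Ω = 460.6∠4.7° Ω.
Step 4 — Power factor: PF = cos(φ) = Re(Z)/|Z| = 459/460.56 = 0.9966.
Step 5 — Type: Im(Z) = 37.88 ⇒ lagging (phase φ = 4.7°).

PF = 0.9966 (lagging, φ = 4.7°)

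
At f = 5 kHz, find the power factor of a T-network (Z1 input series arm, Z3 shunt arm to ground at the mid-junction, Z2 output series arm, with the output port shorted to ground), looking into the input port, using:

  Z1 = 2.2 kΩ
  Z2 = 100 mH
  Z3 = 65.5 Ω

Step 1 — Angular frequency: ω = 2π·f = 2π·5000 = 3.142e+04 rad/s.
Step 2 — Component impedances:
  Z1: Z = R = 2200 Ω
  Z2: Z = jωL = j·3.142e+04·0.1 = 0 + j3142 Ω
  Z3: Z = R = 65.5 Ω
Step 3 — With the output port shorted to ground, the output series arm Z2 runs from the junction to ground; the shunt arm Z3 also runs from the junction to ground. They appear in parallel: Z3 || Z2 = 65.47 + j1.365 Ω.
Step 4 — Series with input arm Z1: Z_in = Z1 + (Z3 || Z2) = 2265 + j1.365 Ω = 2265∠0.0° Ω.
Step 5 — Power factor: PF = cos(φ) = Re(Z)/|Z| = 2265/2265 = 1.
Step 6 — Type: Im(Z) = 1.365 ⇒ lagging (phase φ = 0.0°).

PF = 1 (lagging, φ = 0.0°)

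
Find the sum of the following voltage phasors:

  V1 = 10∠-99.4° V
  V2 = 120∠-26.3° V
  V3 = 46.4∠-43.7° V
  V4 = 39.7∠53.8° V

Step 1 — Convert each phasor to rectangular form:
  V1 = 10·(cos(-99.4°) + j·sin(-99.4°)) = -1.633 - j9.866 V
  V2 = 120·(cos(-26.3°) + j·sin(-26.3°)) = 107.6 - j53.17 V
  V3 = 46.4·(cos(-43.7°) + j·sin(-43.7°)) = 33.55 - j32.06 V
  V4 = 39.7·(cos(53.8°) + j·sin(53.8°)) = 23.45 + j32.04 V
Step 2 — Sum components: V_total = 162.9 - j63.05 V.
Step 3 — Convert to polar: |V_total| = 174.7 V, ∠V_total = -21.2°.

V_total = 174.7∠-21.2° V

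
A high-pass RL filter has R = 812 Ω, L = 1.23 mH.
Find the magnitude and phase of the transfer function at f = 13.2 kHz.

Step 1 — Angular frequency: ω = 2π·1.32e+04 = 8.294e+04 rad/s.
Step 2 — Transfer function: H(jω) = jωL/(R + jωL).
Step 3 — Numerator jωL = j·102; denominator R + jωL = 812 + j102.
Step 4 — H = 0.01554 + j0.1237.
Step 5 — Magnitude: |H| = 0.1247 (-18.1 dB); phase: φ = 82.8°.

|H| = 0.1247 (-18.1 dB), φ = 82.8°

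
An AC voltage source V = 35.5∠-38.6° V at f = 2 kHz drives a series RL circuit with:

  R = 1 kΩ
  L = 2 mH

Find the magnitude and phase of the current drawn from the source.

Step 1 — Angular frequency: ω = 2π·f = 2π·2000 = 1.257e+04 rad/s.
Step 2 — Component impedances:
  R: Z = R = 1000 Ω
  L: Z = jωL = j·1.257e+04·0.002 = 0 + j25.13 Ω
Step 3 — Series combination: Z_total = R + L = 1000 + j25.13 Ω = 1000∠1.4° Ω.
Step 4 — Source phasor: V = 35.5∠-38.6° V = 27.74 - j22.15 V.
Step 5 — Ohm's law: I = V / Z_total = (27.74 - j22.15) / (1000 + j25.13) = 0.02717 - j0.02283 A.
Step 6 — Convert to polar: |I| = 0.03549 A, ∠I = -40.0°.

I = 0.03549∠-40.0° A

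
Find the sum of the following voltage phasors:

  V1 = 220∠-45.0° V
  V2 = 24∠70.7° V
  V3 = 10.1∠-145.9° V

Step 1 — Convert each phasor to rectangular form:
  V1 = 220·(cos(-45.0°) + j·sin(-45.0°)) = 155.6 - j155.6 V
  V2 = 24·(cos(70.7°) + j·sin(70.7°)) = 7.932 + j22.65 V
  V3 = 10.1·(cos(-145.9°) + j·sin(-145.9°)) = -8.363 - j5.662 V
Step 2 — Sum components: V_total = 155.1 - j138.6 V.
Step 3 — Convert to polar: |V_total| = 208 V, ∠V_total = -41.8°.

V_total = 208∠-41.8° V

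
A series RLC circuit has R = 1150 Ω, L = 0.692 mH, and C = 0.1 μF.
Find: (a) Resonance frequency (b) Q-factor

Step 1 — Resonance condition Im(Z)=0 gives ω₀ = 1/√(LC).
Step 2 — ω₀ = 1/√(0.000692·1e-07) = 1.202e+05 rad/s.
Step 3 — f₀ = ω₀/(2π) = 1.913e+04 Hz.
Step 4 — Series Q: Q = ω₀L/R = 1.202e+05·0.000692/1150 = 0.07234.

(a) f₀ = 1.913e+04 Hz  (b) Q = 0.07234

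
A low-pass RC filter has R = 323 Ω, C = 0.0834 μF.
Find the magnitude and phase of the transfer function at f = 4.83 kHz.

Step 1 — Angular frequency: ω = 2π·4830 = 3.035e+04 rad/s.
Step 2 — Transfer function: H(jω) = 1/(1 + jωRC).
Step 3 — Denominator: 1 + jωRC = 1 + j·3.035e+04·323·8.34e-08 = 1 + j0.8175.
Step 4 — H = 0.5994 - j0.49.
Step 5 — Magnitude: |H| = 0.7742 (-2.2 dB); phase: φ = -39.3°.

|H| = 0.7742 (-2.2 dB), φ = -39.3°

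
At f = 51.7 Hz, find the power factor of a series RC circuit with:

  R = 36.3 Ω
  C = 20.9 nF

Step 1 — Angular frequency: ω = 2π·f = 2π·51.7 = 324.8 rad/s.
Step 2 — Component impedances:
  R: Z = R = 36.3 Ω
  C: Z = 1/(jωC) = -j/(ω·C) = 0 - j1.473e+05 Ω
Step 3 — Series combination: Z_total = R + C = 36.3 - j1.473e+05 Ω = 1.473e+05∠-90.0° Ω.
Step 4 — Power factor: PF = cos(φ) = Re(Z)/|Z| = 36.3/1.473e+05 = 0.0002464.
Step 5 — Type: Im(Z) = -1.473e+05 ⇒ leading (phase φ = -90.0°).

PF = 0.0002464 (leading, φ = -90.0°)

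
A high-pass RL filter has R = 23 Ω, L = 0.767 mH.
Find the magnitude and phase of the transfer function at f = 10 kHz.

Step 1 — Angular frequency: ω = 2π·1e+04 = 6.283e+04 rad/s.
Step 2 — Transfer function: H(jω) = jωL/(R + jωL).
Step 3 — Numerator jωL = j·48.19; denominator R + jωL = 23 + j48.19.
Step 4 — H = 0.8145 + j0.3887.
Step 5 — Magnitude: |H| = 0.9025 (-0.9 dB); phase: φ = 25.5°.

|H| = 0.9025 (-0.9 dB), φ = 25.5°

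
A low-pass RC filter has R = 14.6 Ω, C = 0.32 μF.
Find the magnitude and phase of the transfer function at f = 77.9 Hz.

Step 1 — Angular frequency: ω = 2π·77.9 = 489.5 rad/s.
Step 2 — Transfer function: H(jω) = 1/(1 + jωRC).
Step 3 — Denominator: 1 + jωRC = 1 + j·489.5·14.6·3.2e-07 = 1 + j0.002287.
Step 4 — H = 1 - j0.002287.
Step 5 — Magnitude: |H| = 1 (-0.0 dB); phase: φ = -0.1°.

|H| = 1 (-0.0 dB), φ = -0.1°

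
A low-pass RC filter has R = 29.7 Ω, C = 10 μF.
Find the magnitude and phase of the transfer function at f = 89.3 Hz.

Step 1 — Angular frequency: ω = 2π·89.3 = 561.1 rad/s.
Step 2 — Transfer function: H(jω) = 1/(1 + jωRC).
Step 3 — Denominator: 1 + jωRC = 1 + j·561.1·29.7·1e-05 = 1 + j0.1666.
Step 4 — H = 0.973 - j0.1621.
Step 5 — Magnitude: |H| = 0.9864 (-0.1 dB); phase: φ = -9.5°.

|H| = 0.9864 (-0.1 dB), φ = -9.5°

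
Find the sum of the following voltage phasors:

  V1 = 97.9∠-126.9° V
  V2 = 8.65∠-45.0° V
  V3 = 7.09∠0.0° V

Step 1 — Convert each phasor to rectangular form:
  V1 = 97.9·(cos(-126.9°) + j·sin(-126.9°)) = -58.78 - j78.29 V
  V2 = 8.65·(cos(-45.0°) + j·sin(-45.0°)) = 6.116 - j6.116 V
  V3 = 7.09·(cos(0.0°) + j·sin(0.0°)) = 7.09 V
Step 2 — Sum components: V_total = -45.57 - j84.41 V.
Step 3 — Convert to polar: |V_total| = 95.92 V, ∠V_total = -118.4°.

V_total = 95.92∠-118.4° V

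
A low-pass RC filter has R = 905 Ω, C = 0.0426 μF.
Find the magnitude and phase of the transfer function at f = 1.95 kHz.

Step 1 — Angular frequency: ω = 2π·1950 = 1.225e+04 rad/s.
Step 2 — Transfer function: H(jω) = 1/(1 + jωRC).
Step 3 — Denominator: 1 + jωRC = 1 + j·1.225e+04·905·4.26e-08 = 1 + j0.4724.
Step 4 — H = 0.8176 - j0.3862.
Step 5 — Magnitude: |H| = 0.9042 (-0.9 dB); phase: φ = -25.3°.

|H| = 0.9042 (-0.9 dB), φ = -25.3°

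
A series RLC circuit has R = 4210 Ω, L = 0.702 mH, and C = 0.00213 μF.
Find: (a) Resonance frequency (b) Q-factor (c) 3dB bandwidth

Step 1 — Resonance condition Im(Z)=0 gives ω₀ = 1/√(LC).
Step 2 — ω₀ = 1/√(0.000702·2.13e-09) = 8.178e+05 rad/s.
Step 3 — f₀ = ω₀/(2π) = 1.302e+05 Hz.
Step 4 — Series Q: Q = ω₀L/R = 8.178e+05·0.000702/4210 = 0.1364.
Step 5 — 3dB bandwidth: Δω = ω₀/Q = 5.997e+06 rad/s; BW = Δω/(2π) = 9.545e+05 Hz.

(a) f₀ = 1.302e+05 Hz  (b) Q = 0.1364  (c) BW = 9.545e+05 Hz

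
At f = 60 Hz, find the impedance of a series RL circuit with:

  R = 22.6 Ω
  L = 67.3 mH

Step 1 — Angular frequency: ω = 2π·f = 2π·60 = 377 rad/s.
Step 2 — Component impedances:
  R: Z = R = 22.6 Ω
  L: Z = jωL = j·377·0.0673 = 0 + j25.37 Ω
Step 3 — Series combination: Z_total = R + L = 22.6 + j25.37 Ω = 33.98∠48.3° Ω.

Z = 22.6 + j25.37 Ω = 33.98∠48.3° Ω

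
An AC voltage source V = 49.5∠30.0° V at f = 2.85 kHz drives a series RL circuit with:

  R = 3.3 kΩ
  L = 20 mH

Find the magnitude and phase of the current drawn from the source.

Step 1 — Angular frequency: ω = 2π·f = 2π·2850 = 1.791e+04 rad/s.
Step 2 — Component impedances:
  R: Z = R = 3300 Ω
  L: Z = jωL = j·1.791e+04·0.02 = 0 + j358.1 Ω
Step 3 — Series combination: Z_total = R + L = 3300 + j358.1 Ω = 3319∠6.2° Ω.
Step 4 — Source phasor: V = 49.5∠30.0° V = 42.87 + j24.75 V.
Step 5 — Ohm's law: I = V / Z_total = (42.87 + j24.75) / (3300 + j358.1) = 0.01364 + j0.006019 A.
Step 6 — Convert to polar: |I| = 0.01491 A, ∠I = 23.8°.

I = 0.01491∠23.8° A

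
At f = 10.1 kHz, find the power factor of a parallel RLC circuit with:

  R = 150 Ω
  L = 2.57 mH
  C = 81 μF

Step 1 — Angular frequency: ω = 2π·f = 2π·1.01e+04 = 6.346e+04 rad/s.
Step 2 — Component impedances:
  R: Z = R = 150 Ω
  L: Z = jωL = j·6.346e+04·0.00257 = 0 + j163.1 Ω
  C: Z = 1/(jωC) = -j/(ω·C) = 0 - j0.1945 Ω
Step 3 — Parallel combination: 1/Z_total = 1/R + 1/L + 1/C; Z_total = 0.0002529 - j0.1948 Ω = 0.1948∠-89.9° Ω.
Step 4 — Power factor: PF = cos(φ) = Re(Z)/|Z| = 0.0002529/0.1948 = 0.001298.
Step 5 — Type: Im(Z) = -0.1948 ⇒ leading (phase φ = -89.9°).

PF = 0.001298 (leading, φ = -89.9°)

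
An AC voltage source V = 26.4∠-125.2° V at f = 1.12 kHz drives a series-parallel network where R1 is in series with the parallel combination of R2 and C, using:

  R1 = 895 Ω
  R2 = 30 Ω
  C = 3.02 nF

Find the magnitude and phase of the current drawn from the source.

Step 1 — Angular frequency: ω = 2π·f = 2π·1120 = 7037 rad/s.
Step 2 — Component impedances:
  R1: Z = R = 895 Ω
  R2: Z = R = 30 Ω
  C: Z = 1/(jωC) = -j/(ω·C) = 0 - j4.705e+04 Ω
Step 3 — Parallel branch: R2 || C = 1/(1/R2 + 1/C) = 30 - j0.01913 Ω.
Step 4 — Series with R1: Z_total = R1 + (R2 || C) = 925 - j0.01913 Ω = 925∠-0.0° Ω.
Step 5 — Source phasor: V = 26.4∠-125.2° V = -15.22 - j21.57 V.
Step 6 — Ohm's law: I = V / Z_total = (-15.22 - j21.57) / (925 - j0.01913) = -0.01645 - j0.02332 A.
Step 7 — Convert to polar: |I| = 0.02854 A, ∠I = -125.2°.

I = 0.02854∠-125.2° A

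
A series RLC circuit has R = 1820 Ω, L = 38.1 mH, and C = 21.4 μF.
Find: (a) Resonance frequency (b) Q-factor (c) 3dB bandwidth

Step 1 — Resonance condition Im(Z)=0 gives ω₀ = 1/√(LC).
Step 2 — ω₀ = 1/√(0.0381·2.14e-05) = 1107 rad/s.
Step 3 — f₀ = ω₀/(2π) = 176.3 Hz.
Step 4 — Series Q: Q = ω₀L/R = 1107·0.0381/1820 = 0.02318.
Step 5 — 3dB bandwidth: Δω = ω₀/Q = 4.777e+04 rad/s; BW = Δω/(2π) = 7603 Hz.

(a) f₀ = 176.3 Hz  (b) Q = 0.02318  (c) BW = 7603 Hz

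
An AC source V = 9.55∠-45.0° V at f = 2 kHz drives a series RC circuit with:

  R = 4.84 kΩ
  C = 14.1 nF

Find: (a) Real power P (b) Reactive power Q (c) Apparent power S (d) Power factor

Step 1 — Angular frequency: ω = 2π·f = 2π·2000 = 1.257e+04 rad/s.
Step 2 — Component impedances:
  R: Z = R = 4840 Ω
  C: Z = 1/(jωC) = -j/(ω·C) = 0 - j5644 Ω
Step 3 — Series combination: Z_total = R + C = 4840 - j5644 Ω = 7435∠-49.4° Ω.
Step 4 — Source phasor: V = 9.55∠-45.0° V = 6.753 - j6.753 V.
Step 5 — Current: I = V / Z = 0.001281 + j9.819e-05 A = 0.001284∠4.4° A.
Step 6 — Complex power: S = V·I* = 0.007985 - j0.009312 VA.
Step 7 — Real power: P = Re(S) = 0.007985 W.
Step 8 — Reactive power: Q = Im(S) = -0.009312 VAR.
Step 9 — Apparent power: |S| = 0.01227 VA.
Step 10 — Power factor: PF = P/|S| = 0.651 (leading).

(a) P = 0.007985 W  (b) Q = -0.009312 VAR  (c) S = 0.01227 VA  (d) PF = 0.651 (leading)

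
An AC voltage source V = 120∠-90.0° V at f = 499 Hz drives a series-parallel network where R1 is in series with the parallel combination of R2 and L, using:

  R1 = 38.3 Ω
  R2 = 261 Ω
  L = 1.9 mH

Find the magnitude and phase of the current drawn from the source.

Step 1 — Angular frequency: ω = 2π·f = 2π·499 = 3135 rad/s.
Step 2 — Component impedances:
  R1: Z = R = 38.3 Ω
  R2: Z = R = 261 Ω
  L: Z = jωL = j·3135·0.0019 = 0 + j5.957 Ω
Step 3 — Parallel branch: R2 || L = 1/(1/R2 + 1/L) = 0.1359 + j5.954 Ω.
Step 4 — Series with R1: Z_total = R1 + (R2 || L) = 38.44 + j5.954 Ω = 38.89∠8.8° Ω.
Step 5 — Source phasor: V = 120∠-90.0° V = 0 - j120 V.
Step 6 — Ohm's law: I = V / Z_total = (0 - j120) / (38.44 + j5.954) = -0.4723 - j3.049 A.
Step 7 — Convert to polar: |I| = 3.085 A, ∠I = -98.8°.

I = 3.085∠-98.8° A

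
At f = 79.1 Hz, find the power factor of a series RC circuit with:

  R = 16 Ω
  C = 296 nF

Step 1 — Angular frequency: ω = 2π·f = 2π·79.1 = 497 rad/s.
Step 2 — Component impedances:
  R: Z = R = 16 Ω
  C: Z = 1/(jωC) = -j/(ω·C) = 0 - j6798 Ω
Step 3 — Series combination: Z_total = R + C = 16 - j6798 Ω = 6798∠-89.9° Ω.
Step 4 — Power factor: PF = cos(φ) = Re(Z)/|Z| = 16/6798 = 0.002354.
Step 5 — Type: Im(Z) = -6798 ⇒ leading (phase φ = -89.9°).

PF = 0.002354 (leading, φ = -89.9°)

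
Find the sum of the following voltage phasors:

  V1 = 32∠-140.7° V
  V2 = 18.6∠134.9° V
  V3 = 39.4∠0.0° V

Step 1 — Convert each phasor to rectangular form:
  V1 = 32·(cos(-140.7°) + j·sin(-140.7°)) = -24.76 - j20.27 V
  V2 = 18.6·(cos(134.9°) + j·sin(134.9°)) = -13.13 + j13.18 V
  V3 = 39.4·(cos(0.0°) + j·sin(0.0°)) = 39.4 V
Step 2 — Sum components: V_total = 1.508 - j7.093 V.
Step 3 — Convert to polar: |V_total| = 7.252 V, ∠V_total = -78.0°.

V_total = 7.252∠-78.0° V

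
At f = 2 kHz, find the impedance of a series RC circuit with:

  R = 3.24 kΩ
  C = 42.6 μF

Step 1 — Angular frequency: ω = 2π·f = 2π·2000 = 1.257e+04 rad/s.
Step 2 — Component impedances:
  R: Z = R = 3240 Ω
  C: Z = 1/(jωC) = -j/(ω·C) = 0 - j1.868 Ω
Step 3 — Series combination: Z_total = R + C = 3240 - j1.868 Ω = 3240∠-0.0° Ω.

Z = 3240 - j1.868 Ω = 3240∠-0.0° Ω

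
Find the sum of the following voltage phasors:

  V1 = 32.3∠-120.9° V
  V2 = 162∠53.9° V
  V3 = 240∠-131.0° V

Step 1 — Convert each phasor to rectangular form:
  V1 = 32.3·(cos(-120.9°) + j·sin(-120.9°)) = -16.59 - j27.72 V
  V2 = 162·(cos(53.9°) + j·sin(53.9°)) = 95.45 + j130.9 V
  V3 = 240·(cos(-131.0°) + j·sin(-131.0°)) = -157.5 - j181.1 V
Step 2 — Sum components: V_total = -78.59 - j77.95 V.
Step 3 — Convert to polar: |V_total| = 110.7 V, ∠V_total = -135.2°.

V_total = 110.7∠-135.2° V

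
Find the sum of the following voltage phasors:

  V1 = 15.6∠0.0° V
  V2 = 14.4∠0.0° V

Step 1 — Convert each phasor to rectangular form:
  V1 = 15.6·(cos(0.0°) + j·sin(0.0°)) = 15.6 V
  V2 = 14.4·(cos(0.0°) + j·sin(0.0°)) = 14.4 V
Step 2 — Sum components: V_total = 30 V.
Step 3 — Convert to polar: |V_total| = 30 V, ∠V_total = 0.0°.

V_total = 30∠0.0° V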